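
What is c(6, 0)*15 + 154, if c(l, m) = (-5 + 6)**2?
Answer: 169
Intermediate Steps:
c(l, m) = 1 (c(l, m) = 1**2 = 1)
c(6, 0)*15 + 154 = 1*15 + 154 = 15 + 154 = 169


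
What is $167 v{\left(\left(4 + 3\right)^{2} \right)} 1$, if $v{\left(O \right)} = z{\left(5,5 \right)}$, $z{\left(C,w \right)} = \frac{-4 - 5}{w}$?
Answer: $- \frac{1503}{5} \approx -300.6$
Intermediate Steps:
$z{\left(C,w \right)} = - \frac{9}{w}$
$v{\left(O \right)} = - \frac{9}{5}$
$167 v{\left(\left(4 + 3\right)^{2} \right)} 1 = 167 \left(- \frac{9}{5}\right) 1 = \left(- \frac{1503}{5}\right) 1 = - \frac{1503}{5}$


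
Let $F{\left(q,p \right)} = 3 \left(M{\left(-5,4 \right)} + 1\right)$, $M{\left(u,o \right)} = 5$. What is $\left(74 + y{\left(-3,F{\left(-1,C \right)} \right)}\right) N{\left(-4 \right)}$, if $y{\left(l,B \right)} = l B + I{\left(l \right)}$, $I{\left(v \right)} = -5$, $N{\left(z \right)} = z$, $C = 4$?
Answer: $-60$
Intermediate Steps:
$F{\left(q,p \right)} = 18$ ($F{\left(q,p \right)} = 3 \left(5 + 1\right) = 3 \cdot 6 = 18$)
$y{\left(l,B \right)} = -5 + B l$ ($y{\left(l,B \right)} = l B - 5 = B l - 5 = -5 + B l$)
$\left(74 + y{\left(-3,F{\left(-1,C \right)} \right)}\right) N{\left(-4 \right)} = \left(74 + \left(-5 + 18 \left(-3\right)\right)\right) \left(-4\right) = \left(74 - 59\right) \left(-4\right) = 15 \left(-4\right) = -60$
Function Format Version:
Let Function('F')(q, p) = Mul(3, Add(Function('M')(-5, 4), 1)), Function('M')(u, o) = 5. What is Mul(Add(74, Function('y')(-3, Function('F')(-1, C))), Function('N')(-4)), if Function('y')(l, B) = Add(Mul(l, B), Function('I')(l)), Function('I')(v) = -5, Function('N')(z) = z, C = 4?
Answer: -60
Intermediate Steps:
Function('F')(q, p) = 18 (Function('F')(q, p) = Mul(3, Add(5, 1)) = Mul(3, 6) = 18)
Function('y')(l, B) = Add(-5, Mul(B, l)) (Function('y')(l, B) = Add(Mul(l, B), -5) = Add(Mul(B, l), -5) = Add(-5, Mul(B, l)))
Mul(Add(74, Function('y')(-3, Function('F')(-1, C))), Function('N')(-4)) = Mul(Add(74, Add(-5, Mul(18, -3))), -4) = Mul(Add(74, Add(-5, -54)), -4) = Mul(Add(74, -59), -4) = Mul(15, -4) = -60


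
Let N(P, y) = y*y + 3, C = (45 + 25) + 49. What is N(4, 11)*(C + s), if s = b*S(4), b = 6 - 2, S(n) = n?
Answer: 16740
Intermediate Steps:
C = 119 (C = 70 + 49 = 119)
N(P, y) = 3 + y² (N(P, y) = y² + 3 = 3 + y²)
b = 4
s = 16 (s = 4*4 = 16)
N(4, 11)*(C + s) = (3 + 11²)*(119 + 16) = (3 + 121)*135 = 124*135 = 16740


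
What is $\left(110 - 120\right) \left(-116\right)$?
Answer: $1160$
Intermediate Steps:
$\left(110 - 120\right) \left(-116\right) = \left(-10\right) \left(-116\right) = 1160$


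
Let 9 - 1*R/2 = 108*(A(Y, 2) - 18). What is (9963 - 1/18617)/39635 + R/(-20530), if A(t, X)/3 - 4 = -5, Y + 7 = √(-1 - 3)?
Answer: 44760106367/1514877484135 ≈ 0.029547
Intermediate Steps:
Y = -7 + 2*I (Y = -7 + √(-1 - 3) = -7 + √(-4) = -7 + 2*I ≈ -7.0 + 2.0*I)
A(t, X) = -3 (A(t, X) = 12 + 3*(-5) = 12 - 15 = -3)
R = 4554 (R = 18 - 216*(-3 - 18) = 18 - 216*(-21) = 18 - 2*(-2268) = 18 + 4536 = 4554)
(9963 - 1/18617)/39635 + R/(-20530) = (9963 - 1/18617)/39635 + 4554/(-20530) = (9963 - 1*1/18617)*(1/39635) + 4554*(-1/20530) = (9963 - 1/18617)*(1/39635) - 2277/10265 = (185481170/18617)*(1/39635) - 2277/10265 = 37096234/147576959 - 2277/10265 = 44760106367/1514877484135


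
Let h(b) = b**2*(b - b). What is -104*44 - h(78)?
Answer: -4576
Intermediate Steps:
h(b) = 0 (h(b) = b**2*0 = 0)
-104*44 - h(78) = -104*44 - 1*0 = -4576 + 0 = -4576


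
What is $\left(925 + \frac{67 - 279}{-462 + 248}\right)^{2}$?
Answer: $\frac{9817044561}{11449} \approx 8.5746 \cdot 10^{5}$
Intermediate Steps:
$\left(925 + \frac{67 - 279}{-462 + 248}\right)^{2} = \left(925 - \frac{212}{-214}\right)^{2} = \left(925 - - \frac{106}{107}\right)^{2} = \left(925 + \frac{106}{107}\right)^{2} = \left(\frac{99081}{107}\right)^{2} = \frac{9817044561}{11449}$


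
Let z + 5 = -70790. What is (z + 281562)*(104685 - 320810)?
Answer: -45552017875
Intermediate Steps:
z = -70795 (z = -5 - 70790 = -70795)
(z + 281562)*(104685 - 320810) = (-70795 + 281562)*(104685 - 320810) = 210767*(-216125) = -45552017875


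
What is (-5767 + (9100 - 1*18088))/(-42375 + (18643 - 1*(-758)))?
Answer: 14755/22974 ≈ 0.64225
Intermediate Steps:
(-5767 + (9100 - 1*18088))/(-42375 + (18643 - 1*(-758))) = (-5767 + (9100 - 18088))/(-42375 + (18643 + 758)) = (-5767 - 8988)/(-42375 + 19401) = -14755/(-22974) = -14755*(-1/22974) = 14755/22974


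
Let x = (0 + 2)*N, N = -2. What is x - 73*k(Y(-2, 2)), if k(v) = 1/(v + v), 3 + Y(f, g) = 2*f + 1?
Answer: 25/12 ≈ 2.0833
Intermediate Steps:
x = -4 (x = (0 + 2)*(-2) = 2*(-2) = -4)
Y(f, g) = -2 + 2*f (Y(f, g) = -3 + (2*f + 1) = -3 + (1 + 2*f) = -2 + 2*f)
k(v) = 1/(2*v)
x - 73*k(Y(-2, 2)) = -4 - 73/(2*(-2 + 2*(-2))) = -4 - 73/(2*(-2 - 4)) = -4 - 73/(2*(-6)) = -4 - 73*(-1)/(2*6) = -4 - 73*(-1/12) = -4 + 73/12 = 25/12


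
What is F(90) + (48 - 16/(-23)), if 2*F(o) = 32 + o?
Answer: 2523/23 ≈ 109.70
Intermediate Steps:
F(o) = 16 + o/2 (F(o) = (32 + o)/2 = 16 + o/2)
F(90) + (48 - 16/(-23)) = (16 + (½)*90) + (48 - 16/(-23)) = (16 + 45) + (48 - 1/23*(-16)) = 61 + (48 + 16/23) = 61 + 1120/23 = 2523/23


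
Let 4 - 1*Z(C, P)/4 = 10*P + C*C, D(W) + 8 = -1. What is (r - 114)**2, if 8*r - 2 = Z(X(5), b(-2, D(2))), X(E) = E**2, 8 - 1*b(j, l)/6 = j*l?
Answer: 247009/16 ≈ 15438.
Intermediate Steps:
D(W) = -9 (D(W) = -8 - 1 = -9)
b(j, l) = 48 - 6*j*l
Z(C, P) = 16 - 40*P - 4*C**2 (Z(C, P) = 16 - 4*(10*P + C*C) = 16 - 4*(10*P + C**2) = 16 - 4*(C**2 + 10*P) = 16 + (-40*P - 4*C**2) = 16 - 40*P - 4*C**2)
r = -41/4 (r = 1/4 + (16 - 40*(48 - 6*(-2)*(-9)) - 4*(5**2)**2)/8 = 1/4 + (16 - 40*(48 - 108) - 4*25**2)/8 = 1/4 + (16 - 40*(-60) - 4*625)/8 = 1/4 + (16 + 2400 - 2500)/8 = 1/4 + (1/8)*(-84) = 1/4 - 21/2 = -41/4 ≈ -10.250)
(r - 114)**2 = (-41/4 - 114)**2 = (-497/4)**2 = 247009/16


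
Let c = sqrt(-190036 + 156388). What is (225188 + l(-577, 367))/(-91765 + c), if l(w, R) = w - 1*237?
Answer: -20589680110/8420848873 - 897496*I*sqrt(2103)/8420848873 ≈ -2.4451 - 0.0048876*I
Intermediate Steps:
l(w, R) = -237 + w (l(w, R) = w - 237 = -237 + w)
c = 4*I*sqrt(2103) (c = sqrt(-33648) = 4*I*sqrt(2103) ≈ 183.43*I)
(225188 + l(-577, 367))/(-91765 + c) = (225188 + (-237 - 577))/(-91765 + 4*I*sqrt(2103)) = (225188 - 814)/(-91765 + 4*I*sqrt(2103)) = 224374/(-91765 + 4*I*sqrt(2103))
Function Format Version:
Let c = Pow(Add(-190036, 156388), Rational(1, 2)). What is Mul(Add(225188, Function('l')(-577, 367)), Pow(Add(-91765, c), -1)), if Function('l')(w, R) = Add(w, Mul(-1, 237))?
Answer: Add(Rational(-20589680110, 8420848873), Mul(Rational(-897496, 8420848873), I, Pow(2103, Rational(1, 2)))) ≈ Add(-2.4451, Mul(-0.0048876, I))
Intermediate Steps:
Function('l')(w, R) = Add(-237, w) (Function('l')(w, R) = Add(w, -237) = Add(-237, w))
c = Mul(4, I, Pow(2103, Rational(1, 2))) (c = Pow(-33648, Rational(1, 2)) = Mul(4, I, Pow(2103, Rational(1, 2))) ≈ Mul(183.43, I))
Mul(Add(225188, Function('l')(-577, 367)), Pow(Add(-91765, c), -1)) = Mul(Add(225188, Add(-237, -577)), Pow(Add(-91765, Mul(4, I, Pow(2103, Rational(1, 2)))), -1)) = Mul(Add(225188, -814), Pow(Add(-91765, Mul(4, I, Pow(2103, Rational(1, 2)))), -1)) = Mul(224374, Pow(Add(-91765, Mul(4, I, Pow(2103, Rational(1, 2)))), -1))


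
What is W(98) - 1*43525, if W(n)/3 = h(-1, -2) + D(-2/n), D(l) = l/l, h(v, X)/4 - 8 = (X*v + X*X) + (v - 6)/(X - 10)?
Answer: -43347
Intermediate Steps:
h(v, X) = 32 + 4*X² + 4*X*v + 4*(-6 + v)/(-10 + X) (h(v, X) = 32 + 4*((X*v + X*X) + (v - 6)/(X - 10)) = 32 + 4*((X*v + X²) + (-6 + v)/(-10 + X)) = 32 + 4*((X² + X*v) + (-6 + v)/(-10 + X)) = 32 + 4*(X² + X*v + (-6 + v)/(-10 + X)) = 32 + (4*X² + 4*X*v + 4*(-6 + v)/(-10 + X)) = 32 + 4*X² + 4*X*v + 4*(-6 + v)/(-10 + X))
D(l) = 1
W(n) = 178 (W(n) = 3*(4*(-86 - 1 + (-2)³ - 10*(-2)² + 8*(-2) - 1*(-2)² - 10*(-2)*(-1))/(-10 - 2) + 1) = 3*(4*(-86 - 1 - 8 - 10*4 - 16 - 1*4 - 20)/(-12) + 1) = 3*(4*(-1/12)*(-86 - 1 - 8 - 40 - 16 - 4 - 20) + 1) = 3*(4*(-1/12)*(-175) + 1) = 3*(175/3 + 1) = 3*(178/3) = 178)
W(98) - 1*43525 = 178 - 1*43525 = 178 - 43525 = -43347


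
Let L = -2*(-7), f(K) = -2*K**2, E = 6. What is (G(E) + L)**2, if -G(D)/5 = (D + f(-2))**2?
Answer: 36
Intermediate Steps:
L = 14
G(D) = -5*(-8 + D)**2 (G(D) = -5*(D - 2*(-2)**2)**2 = -5*(D - 2*4)**2 = -5*(D - 8)**2 = -5*(-8 + D)**2)
(G(E) + L)**2 = (-5*(-8 + 6)**2 + 14)**2 = (-5*(-2)**2 + 14)**2 = (-5*4 + 14)**2 = (-20 + 14)**2 = (-6)**2 = 36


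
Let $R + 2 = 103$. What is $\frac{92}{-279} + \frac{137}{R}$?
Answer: $\frac{28931}{28179} \approx 1.0267$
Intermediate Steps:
$R = 101$ ($R = -2 + 103 = 101$)
$\frac{92}{-279} + \frac{137}{R} = \frac{92}{-279} + \frac{137}{101} = 92 \left(- \frac{1}{279}\right) + 137 \cdot \frac{1}{101} = - \frac{92}{279} + \frac{137}{101} = \frac{28931}{28179}$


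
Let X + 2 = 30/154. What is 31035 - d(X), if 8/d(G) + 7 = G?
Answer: 10521173/339 ≈ 31036.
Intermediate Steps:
X = -139/77 (X = -2 + 30/154 = -2 + 30*(1/154) = -2 + 15/77 = -139/77 ≈ -1.8052)
d(G) = 8/(-7 + G)
31035 - d(X) = 31035 - 8/(-7 - 139/77) = 31035 - 8/(-678/77) = 31035 - 8*(-77)/678 = 31035 - 1*(-308/339) = 31035 + 308/339 = 10521173/339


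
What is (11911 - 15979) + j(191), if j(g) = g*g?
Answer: 32413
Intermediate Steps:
j(g) = g**2
(11911 - 15979) + j(191) = (11911 - 15979) + 191**2 = -4068 + 36481 = 32413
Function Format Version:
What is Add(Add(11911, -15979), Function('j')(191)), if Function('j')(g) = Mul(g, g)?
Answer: 32413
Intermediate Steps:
Function('j')(g) = Pow(g, 2)
Add(Add(11911, -15979), Function('j')(191)) = Add(Add(11911, -15979), Pow(191, 2)) = Add(-4068, 36481) = 32413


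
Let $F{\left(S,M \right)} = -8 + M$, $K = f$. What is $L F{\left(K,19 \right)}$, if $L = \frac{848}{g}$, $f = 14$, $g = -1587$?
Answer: $- \frac{9328}{1587} \approx -5.8778$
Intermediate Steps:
$L = - \frac{848}{1587}$ ($L = \frac{848}{-1587} = 848 \left(- \frac{1}{1587}\right) = - \frac{848}{1587} \approx -0.53434$)
$K = 14$
$L F{\left(K,19 \right)} = - \frac{848 \left(-8 + 19\right)}{1587} = \left(- \frac{848}{1587}\right) 11 = - \frac{9328}{1587}$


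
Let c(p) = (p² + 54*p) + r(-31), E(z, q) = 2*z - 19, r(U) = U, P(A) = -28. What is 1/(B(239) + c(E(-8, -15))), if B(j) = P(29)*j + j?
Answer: -1/7149 ≈ -0.00013988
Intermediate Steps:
E(z, q) = -19 + 2*z
B(j) = -27*j (B(j) = -28*j + j = -27*j)
c(p) = -31 + p² + 54*p (c(p) = (p² + 54*p) - 31 = -31 + p² + 54*p)
1/(B(239) + c(E(-8, -15))) = 1/(-27*239 + (-31 + (-19 + 2*(-8))² + 54*(-19 + 2*(-8)))) = 1/(-6453 + (-31 + (-19 - 16)² + 54*(-19 - 16))) = 1/(-6453 + (-31 + (-35)² + 54*(-35))) = 1/(-6453 + (-31 + 1225 - 1890)) = 1/(-6453 - 696) = 1/(-7149) = -1/7149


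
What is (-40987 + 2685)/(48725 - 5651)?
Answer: -19151/21537 ≈ -0.88921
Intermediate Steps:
(-40987 + 2685)/(48725 - 5651) = -38302/43074 = -38302*1/43074 = -19151/21537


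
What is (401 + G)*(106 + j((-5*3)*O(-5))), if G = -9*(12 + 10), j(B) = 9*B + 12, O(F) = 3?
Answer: -58261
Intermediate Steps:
j(B) = 12 + 9*B
G = -198 (G = -9*22 = -198)
(401 + G)*(106 + j((-5*3)*O(-5))) = (401 - 198)*(106 + (12 + 9*(-5*3*3))) = 203*(106 + (12 + 9*(-15*3))) = 203*(106 + (12 + 9*(-45))) = 203*(106 + (12 - 405)) = 203*(106 - 393) = 203*(-287) = -58261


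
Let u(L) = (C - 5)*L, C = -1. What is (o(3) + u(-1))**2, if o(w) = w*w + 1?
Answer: 256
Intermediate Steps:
o(w) = 1 + w**2 (o(w) = w**2 + 1 = 1 + w**2)
u(L) = -6*L (u(L) = (-1 - 5)*L = -6*L)
(o(3) + u(-1))**2 = ((1 + 3**2) - 6*(-1))**2 = ((1 + 9) + 6)**2 = (10 + 6)**2 = 16**2 = 256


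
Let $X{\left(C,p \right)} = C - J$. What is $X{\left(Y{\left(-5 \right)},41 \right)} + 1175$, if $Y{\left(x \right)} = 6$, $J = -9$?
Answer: $1190$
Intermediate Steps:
$X{\left(C,p \right)} = 9 + C$ ($X{\left(C,p \right)} = C - -9 = C + 9 = 9 + C$)
$X{\left(Y{\left(-5 \right)},41 \right)} + 1175 = \left(9 + 6\right) + 1175 = 15 + 1175 = 1190$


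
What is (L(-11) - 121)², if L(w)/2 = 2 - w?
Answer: 9025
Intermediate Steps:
L(w) = 4 - 2*w (L(w) = 2*(2 - w) = 4 - 2*w)
(L(-11) - 121)² = ((4 - 2*(-11)) - 121)² = ((4 + 22) - 121)² = (26 - 121)² = (-95)² = 9025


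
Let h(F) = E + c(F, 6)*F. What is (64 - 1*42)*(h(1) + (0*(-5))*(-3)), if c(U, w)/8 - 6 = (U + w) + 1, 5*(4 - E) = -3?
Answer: 12826/5 ≈ 2565.2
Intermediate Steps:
E = 23/5 (E = 4 - 1/5*(-3) = 4 + 3/5 = 23/5 ≈ 4.6000)
c(U, w) = 56 + 8*U + 8*w (c(U, w) = 48 + 8*((U + w) + 1) = 48 + 8*(1 + U + w) = 48 + (8 + 8*U + 8*w) = 56 + 8*U + 8*w)
h(F) = 23/5 + F*(104 + 8*F) (h(F) = 23/5 + (56 + 8*F + 8*6)*F = 23/5 + (56 + 8*F + 48)*F = 23/5 + (104 + 8*F)*F = 23/5 + F*(104 + 8*F))
(64 - 1*42)*(h(1) + (0*(-5))*(-3)) = (64 - 1*42)*((23/5 + 8*1*(13 + 1)) + (0*(-5))*(-3)) = (64 - 42)*((23/5 + 8*1*14) + 0*(-3)) = 22*((23/5 + 112) + 0) = 22*(583/5 + 0) = 22*(583/5) = 12826/5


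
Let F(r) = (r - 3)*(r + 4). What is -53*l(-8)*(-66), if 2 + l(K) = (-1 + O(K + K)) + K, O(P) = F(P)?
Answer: 759066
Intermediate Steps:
F(r) = (-3 + r)*(4 + r)
O(P) = -12 + P + P**2
l(K) = -15 + 3*K + 4*K**2 (l(K) = -2 + ((-1 + (-12 + (K + K) + (K + K)**2)) + K) = -2 + ((-1 + (-12 + 2*K + (2*K)**2)) + K) = -2 + ((-1 + (-12 + 2*K + 4*K**2)) + K) = -2 + ((-13 + 2*K + 4*K**2) + K) = -2 + (-13 + 3*K + 4*K**2) = -15 + 3*K + 4*K**2)
-53*l(-8)*(-66) = -53*(-15 + 3*(-8) + 4*(-8)**2)*(-66) = -53*(-15 - 24 + 4*64)*(-66) = -53*(-15 - 24 + 256)*(-66) = -53*217*(-66) = -11501*(-66) = 759066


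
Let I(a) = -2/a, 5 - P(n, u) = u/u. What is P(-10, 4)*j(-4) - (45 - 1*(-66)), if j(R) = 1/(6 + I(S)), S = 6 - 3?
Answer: -441/4 ≈ -110.25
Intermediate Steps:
P(n, u) = 4 (P(n, u) = 5 - u/u = 5 - 1*1 = 5 - 1 = 4)
S = 3
j(R) = 3/16 (j(R) = 1/(6 - 2/3) = 1/(6 - 2*⅓) = 1/(6 - ⅔) = 1/(16/3) = 3/16)
P(-10, 4)*j(-4) - (45 - 1*(-66)) = 4*(3/16) - (45 - 1*(-66)) = ¾ - (45 + 66) = ¾ - 1*111 = ¾ - 111 = -441/4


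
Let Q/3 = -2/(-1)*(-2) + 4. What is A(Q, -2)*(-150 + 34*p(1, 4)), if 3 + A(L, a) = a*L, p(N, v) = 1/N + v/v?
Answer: 246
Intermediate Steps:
p(N, v) = 1 + 1/N (p(N, v) = 1/N + 1 = 1 + 1/N)
Q = 0 (Q = 3*(-2/(-1)*(-2) + 4) = 3*(-2*(-1)*(-2) + 4) = 3*(2*(-2) + 4) = 3*(-4 + 4) = 3*0 = 0)
A(L, a) = -3 + L*a (A(L, a) = -3 + a*L = -3 + L*a)
A(Q, -2)*(-150 + 34*p(1, 4)) = (-3 + 0*(-2))*(-150 + 34*((1 + 1)/1)) = (-3 + 0)*(-150 + 34*(1*2)) = -3*(-150 + 34*2) = -3*(-150 + 68) = -3*(-82) = 246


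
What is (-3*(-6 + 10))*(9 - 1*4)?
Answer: -60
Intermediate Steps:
(-3*(-6 + 10))*(9 - 1*4) = (-3*4)*(9 - 4) = -12*5 = -60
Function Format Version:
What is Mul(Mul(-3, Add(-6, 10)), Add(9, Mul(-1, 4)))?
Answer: -60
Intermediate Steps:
Mul(Mul(-3, Add(-6, 10)), Add(9, Mul(-1, 4))) = Mul(Mul(-3, 4), Add(9, -4)) = Mul(-12, 5) = -60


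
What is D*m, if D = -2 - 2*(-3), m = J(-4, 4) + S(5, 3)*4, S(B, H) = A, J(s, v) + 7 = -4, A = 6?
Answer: 52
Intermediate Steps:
J(s, v) = -11 (J(s, v) = -7 - 4 = -11)
S(B, H) = 6
m = 13 (m = -11 + 6*4 = -11 + 24 = 13)
D = 4 (D = -2 + 6 = 4)
D*m = 4*13 = 52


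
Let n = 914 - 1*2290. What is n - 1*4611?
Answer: -5987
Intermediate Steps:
n = -1376 (n = 914 - 2290 = -1376)
n - 1*4611 = -1376 - 1*4611 = -1376 - 4611 = -5987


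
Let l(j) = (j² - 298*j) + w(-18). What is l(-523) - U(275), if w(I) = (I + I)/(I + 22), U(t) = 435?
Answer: 428939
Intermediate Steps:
w(I) = 2*I/(22 + I) (w(I) = (2*I)/(22 + I) = 2*I/(22 + I))
l(j) = -9 + j² - 298*j (l(j) = (j² - 298*j) + 2*(-18)/(22 - 18) = (j² - 298*j) + 2*(-18)/4 = (j² - 298*j) + 2*(-18)*(¼) = (j² - 298*j) - 9 = -9 + j² - 298*j)
l(-523) - U(275) = (-9 + (-523)² - 298*(-523)) - 1*435 = (-9 + 273529 + 155854) - 435 = 429374 - 435 = 428939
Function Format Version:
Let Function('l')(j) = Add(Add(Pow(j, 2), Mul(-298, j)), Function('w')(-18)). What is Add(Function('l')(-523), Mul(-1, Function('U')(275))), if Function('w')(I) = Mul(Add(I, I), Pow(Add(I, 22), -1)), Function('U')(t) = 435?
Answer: 428939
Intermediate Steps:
Function('w')(I) = Mul(2, I, Pow(Add(22, I), -1)) (Function('w')(I) = Mul(Mul(2, I), Pow(Add(22, I), -1)) = Mul(2, I, Pow(Add(22, I), -1)))
Function('l')(j) = Add(-9, Pow(j, 2), Mul(-298, j)) (Function('l')(j) = Add(Add(Pow(j, 2), Mul(-298, j)), Mul(2, -18, Pow(Add(22, -18), -1))) = Add(Add(Pow(j, 2), Mul(-298, j)), Mul(2, -18, Pow(4, -1))) = Add(Add(Pow(j, 2), Mul(-298, j)), Mul(2, -18, Rational(1, 4))) = Add(Add(Pow(j, 2), Mul(-298, j)), -9) = Add(-9, Pow(j, 2), Mul(-298, j)))
Add(Function('l')(-523), Mul(-1, Function('U')(275))) = Add(Add(-9, Pow(-523, 2), Mul(-298, -523)), Mul(-1, 435)) = Add(Add(-9, 273529, 155854), -435) = Add(429374, -435) = 428939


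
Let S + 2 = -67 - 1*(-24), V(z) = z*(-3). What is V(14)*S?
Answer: 1890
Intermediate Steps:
V(z) = -3*z
S = -45 (S = -2 + (-67 - 1*(-24)) = -2 + (-67 + 24) = -2 - 43 = -45)
V(14)*S = -3*14*(-45) = -42*(-45) = 1890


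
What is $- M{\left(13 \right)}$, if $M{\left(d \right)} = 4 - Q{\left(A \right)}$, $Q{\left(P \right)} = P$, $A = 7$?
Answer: $3$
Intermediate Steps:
$M{\left(d \right)} = -3$ ($M{\left(d \right)} = 4 - 7 = -3$)
$- M{\left(13 \right)} = \left(-1\right) \left(-3\right) = 3$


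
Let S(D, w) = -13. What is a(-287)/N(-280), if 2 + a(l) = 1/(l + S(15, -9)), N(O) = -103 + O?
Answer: 601/114900 ≈ 0.0052306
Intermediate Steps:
a(l) = -2 + 1/(-13 + l) (a(l) = -2 + 1/(l - 13) = -2 + 1/(-13 + l))
a(-287)/N(-280) = ((27 - 2*(-287))/(-13 - 287))/(-103 - 280) = ((27 + 574)/(-300))/(-383) = -1/300*601*(-1/383) = -601/300*(-1/383) = 601/114900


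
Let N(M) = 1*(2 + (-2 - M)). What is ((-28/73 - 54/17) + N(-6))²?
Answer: 9168784/1540081 ≈ 5.9534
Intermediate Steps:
N(M) = -M (N(M) = 1*(-M) = -M)
((-28/73 - 54/17) + N(-6))² = ((-28/73 - 54/17) - 1*(-6))² = ((-28*1/73 - 54*1/17) + 6)² = ((-28/73 - 54/17) + 6)² = (-4418/1241 + 6)² = (3028/1241)² = 9168784/1540081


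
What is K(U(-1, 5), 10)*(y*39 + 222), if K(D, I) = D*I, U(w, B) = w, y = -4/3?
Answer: -1700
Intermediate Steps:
y = -4/3 (y = -4*⅓ = -4/3 ≈ -1.3333)
K(U(-1, 5), 10)*(y*39 + 222) = (-1*10)*(-4/3*39 + 222) = -10*(-52 + 222) = -10*170 = -1700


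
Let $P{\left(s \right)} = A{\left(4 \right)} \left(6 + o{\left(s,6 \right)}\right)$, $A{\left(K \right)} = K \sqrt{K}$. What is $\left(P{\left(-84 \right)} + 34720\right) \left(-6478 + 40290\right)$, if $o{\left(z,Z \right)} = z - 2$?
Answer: $1152312960$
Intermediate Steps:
$A{\left(K \right)} = K^{\frac{3}{2}}$
$o{\left(z,Z \right)} = -2 + z$
$P{\left(s \right)} = 32 + 8 s$ ($P{\left(s \right)} = 4^{\frac{3}{2}} \left(6 + \left(-2 + s\right)\right) = 8 \left(4 + s\right) = 32 + 8 s$)
$\left(P{\left(-84 \right)} + 34720\right) \left(-6478 + 40290\right) = \left(\left(32 + 8 \left(-84\right)\right) + 34720\right) \left(-6478 + 40290\right) = \left(\left(32 - 672\right) + 34720\right) 33812 = \left(-640 + 34720\right) 33812 = 34080 \cdot 33812 = 1152312960$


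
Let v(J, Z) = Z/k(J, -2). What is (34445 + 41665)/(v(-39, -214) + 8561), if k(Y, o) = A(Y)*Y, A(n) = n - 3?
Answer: 31167045/3505676 ≈ 8.8905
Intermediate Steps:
A(n) = -3 + n
k(Y, o) = Y*(-3 + Y) (k(Y, o) = (-3 + Y)*Y = Y*(-3 + Y))
v(J, Z) = Z/(J*(-3 + J)) (v(J, Z) = Z/((J*(-3 + J))) = Z*(1/(J*(-3 + J))) = Z/(J*(-3 + J)))
(34445 + 41665)/(v(-39, -214) + 8561) = (34445 + 41665)/(-214/(-39*(-3 - 39)) + 8561) = 76110/(-214*(-1/39)/(-42) + 8561) = 76110/(-214*(-1/39)*(-1/42) + 8561) = 76110/(-107/819 + 8561) = 76110/(7011352/819) = 76110*(819/7011352) = 31167045/3505676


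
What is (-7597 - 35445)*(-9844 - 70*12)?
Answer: 459860728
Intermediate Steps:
(-7597 - 35445)*(-9844 - 70*12) = -43042*(-9844 - 840) = -43042*(-10684) = 459860728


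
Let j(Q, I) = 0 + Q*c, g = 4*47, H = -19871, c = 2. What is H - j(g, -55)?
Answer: -20247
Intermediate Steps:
g = 188
j(Q, I) = 2*Q (j(Q, I) = 0 + Q*2 = 0 + 2*Q = 2*Q)
H - j(g, -55) = -19871 - 2*188 = -19871 - 1*376 = -19871 - 376 = -20247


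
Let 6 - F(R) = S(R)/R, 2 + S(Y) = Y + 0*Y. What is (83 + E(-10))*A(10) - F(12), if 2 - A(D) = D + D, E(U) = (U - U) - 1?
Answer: -8887/6 ≈ -1481.2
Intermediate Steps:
E(U) = -1 (E(U) = 0 - 1 = -1)
S(Y) = -2 + Y (S(Y) = -2 + (Y + 0*Y) = -2 + (Y + 0) = -2 + Y)
A(D) = 2 - 2*D (A(D) = 2 - (D + D) = 2 - 2*D)
F(R) = 6 - (-2 + R)/R
(83 + E(-10))*A(10) - F(12) = (83 - 1)*(2 - 2*10) - (5 + 2/12) = 82*(2 - 20) - (5 + 2*(1/12)) = 82*(-18) - (5 + 1/6) = -1476 - 1*31/6 = -1476 - 31/6 = -8887/6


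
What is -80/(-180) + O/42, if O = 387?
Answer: 1217/126 ≈ 9.6587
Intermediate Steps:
-80/(-180) + O/42 = -80/(-180) + 387/42 = -80*(-1/180) + 387*(1/42) = 4/9 + 129/14 = 1217/126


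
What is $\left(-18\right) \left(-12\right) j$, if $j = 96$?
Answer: $20736$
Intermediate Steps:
$\left(-18\right) \left(-12\right) j = \left(-18\right) \left(-12\right) 96 = 216 \cdot 96 = 20736$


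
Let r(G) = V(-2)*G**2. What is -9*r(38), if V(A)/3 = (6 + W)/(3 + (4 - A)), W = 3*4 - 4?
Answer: -60648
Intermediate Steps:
W = 8 (W = 12 - 4 = 8)
V(A) = 42/(7 - A) (V(A) = 3*((6 + 8)/(3 + (4 - A))) = 3*(14/(7 - A)) = 42/(7 - A))
r(G) = 14*G**2/3 (r(G) = (-42/(-7 - 2))*G**2 = (-42/(-9))*G**2 = (-42*(-1/9))*G**2 = 14*G**2/3)
-9*r(38) = -42*38**2 = -42*1444 = -9*20216/3 = -60648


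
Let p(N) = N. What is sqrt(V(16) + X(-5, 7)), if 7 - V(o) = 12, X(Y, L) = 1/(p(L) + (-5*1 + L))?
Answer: 2*I*sqrt(11)/3 ≈ 2.2111*I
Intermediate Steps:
X(Y, L) = 1/(-5 + 2*L) (X(Y, L) = 1/(L + (-5*1 + L)) = 1/(L + (-5 + L)) = 1/(-5 + 2*L))
V(o) = -5 (V(o) = 7 - 1*12 = 7 - 12 = -5)
sqrt(V(16) + X(-5, 7)) = sqrt(-5 + 1/(-5 + 2*7)) = sqrt(-5 + 1/(-5 + 14)) = sqrt(-5 + 1/9) = sqrt(-44/9) = 2*I*sqrt(11)/3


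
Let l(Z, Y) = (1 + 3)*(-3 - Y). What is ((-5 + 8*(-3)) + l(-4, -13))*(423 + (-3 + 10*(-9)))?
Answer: 3630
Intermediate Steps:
l(Z, Y) = -12 - 4*Y (l(Z, Y) = 4*(-3 - Y) = -12 - 4*Y)
((-5 + 8*(-3)) + l(-4, -13))*(423 + (-3 + 10*(-9))) = ((-5 + 8*(-3)) + (-12 - 4*(-13)))*(423 + (-3 + 10*(-9))) = ((-5 - 24) + (-12 + 52))*(423 + (-3 - 90)) = (-29 + 40)*(423 - 93) = 11*330 = 3630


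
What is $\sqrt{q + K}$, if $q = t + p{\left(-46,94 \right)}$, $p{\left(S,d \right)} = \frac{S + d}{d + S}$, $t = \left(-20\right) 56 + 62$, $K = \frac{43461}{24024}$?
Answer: $\frac{i \sqrt{139808578}}{364} \approx 32.484 i$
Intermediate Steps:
$K = \frac{1317}{728}$ ($K = 43461 \cdot \frac{1}{24024} = \frac{1317}{728} \approx 1.8091$)
$t = -1058$ ($t = -1120 + 62 = -1058$)
$p{\left(S,d \right)} = 1$ ($p{\left(S,d \right)} = \frac{S + d}{S + d} = 1$)
$q = -1057$ ($q = -1058 + 1 = -1057$)
$\sqrt{q + K} = \sqrt{-1057 + \frac{1317}{728}} = \sqrt{- \frac{768179}{728}} = \frac{i \sqrt{139808578}}{364}$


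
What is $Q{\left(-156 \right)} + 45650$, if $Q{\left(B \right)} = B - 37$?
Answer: $45457$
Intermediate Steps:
$Q{\left(B \right)} = -37 + B$ ($Q{\left(B \right)} = B - 37 = -37 + B$)
$Q{\left(-156 \right)} + 45650 = \left(-37 - 156\right) + 45650 = -193 + 45650 = 45457$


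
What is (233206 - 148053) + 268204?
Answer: 353357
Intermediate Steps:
(233206 - 148053) + 268204 = 85153 + 268204 = 353357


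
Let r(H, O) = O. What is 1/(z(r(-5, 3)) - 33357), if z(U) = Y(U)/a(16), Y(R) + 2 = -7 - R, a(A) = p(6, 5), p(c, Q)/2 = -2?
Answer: -1/33354 ≈ -2.9981e-5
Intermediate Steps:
p(c, Q) = -4 (p(c, Q) = 2*(-2) = -4)
a(A) = -4
Y(R) = -9 - R (Y(R) = -2 + (-7 - R) = -9 - R)
z(U) = 9/4 + U/4 (z(U) = (-9 - U)/(-4) = (-9 - U)*(-1/4) = 9/4 + U/4)
1/(z(r(-5, 3)) - 33357) = 1/((9/4 + (1/4)*3) - 33357) = 1/((9/4 + 3/4) - 33357) = 1/(3 - 33357) = 1/(-33354) = -1/33354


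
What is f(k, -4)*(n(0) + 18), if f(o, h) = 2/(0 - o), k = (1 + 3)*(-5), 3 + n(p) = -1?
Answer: 7/5 ≈ 1.4000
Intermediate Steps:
n(p) = -4 (n(p) = -3 - 1 = -4)
k = -20 (k = 4*(-5) = -20)
f(o, h) = -2/o (f(o, h) = 2/((-o)) = 2*(-1/o) = -2/o)
f(k, -4)*(n(0) + 18) = (-2/(-20))*(-4 + 18) = -2*(-1/20)*14 = (⅒)*14 = 7/5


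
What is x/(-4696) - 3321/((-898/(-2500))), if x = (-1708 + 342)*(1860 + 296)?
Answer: -2271490237/263563 ≈ -8618.4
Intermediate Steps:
x = -2945096 (x = -1366*2156 = -2945096)
x/(-4696) - 3321/((-898/(-2500))) = -2945096/(-4696) - 3321/((-898/(-2500))) = -2945096*(-1/4696) - 3321/((-898*(-1/2500))) = 368137/587 - 3321/449/1250 = 368137/587 - 3321*1250/449 = 368137/587 - 4151250/449 = -2271490237/263563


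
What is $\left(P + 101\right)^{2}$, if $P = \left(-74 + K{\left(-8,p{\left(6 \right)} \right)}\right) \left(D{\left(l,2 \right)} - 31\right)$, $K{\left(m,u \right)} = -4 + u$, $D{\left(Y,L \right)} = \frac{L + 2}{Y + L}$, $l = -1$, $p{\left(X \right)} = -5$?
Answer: $5484964$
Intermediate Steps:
$D{\left(Y,L \right)} = \frac{2 + L}{L + Y}$
$P = 2241$ ($P = \left(-74 - 9\right) \left(\frac{2 + 2}{2 - 1} - 31\right) = \left(-74 - 9\right) \left(1^{-1} \cdot 4 - 31\right) = - 83 \left(1 \cdot 4 - 31\right) = - 83 \left(4 - 31\right) = \left(-83\right) \left(-27\right) = 2241$)
$\left(P + 101\right)^{2} = \left(2241 + 101\right)^{2} = 2342^{2} = 5484964$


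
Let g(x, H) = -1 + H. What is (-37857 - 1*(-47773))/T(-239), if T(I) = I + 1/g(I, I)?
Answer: -2379840/57361 ≈ -41.489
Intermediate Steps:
T(I) = I + 1/(-1 + I)
(-37857 - 1*(-47773))/T(-239) = (-37857 - 1*(-47773))/(((1 - 239*(-1 - 239))/(-1 - 239))) = (-37857 + 47773)/(((1 - 239*(-240))/(-240))) = 9916/((-(1 + 57360)/240)) = 9916/((-1/240*57361)) = 9916/(-57361/240) = 9916*(-240/57361) = -2379840/57361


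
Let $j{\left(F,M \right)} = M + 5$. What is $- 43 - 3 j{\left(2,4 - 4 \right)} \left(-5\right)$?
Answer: $-3225$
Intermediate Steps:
$j{\left(F,M \right)} = 5 + M$
$- 43 - 3 j{\left(2,4 - 4 \right)} \left(-5\right) = - 43 - 3 \left(5 + \left(4 - 4\right)\right) \left(-5\right) = - 43 - 3 \left(5 + 0\right) \left(-5\right) = - 43 \left(-3\right) 5 \left(-5\right) = - 43 \left(\left(-15\right) \left(-5\right)\right) = \left(-43\right) 75 = -3225$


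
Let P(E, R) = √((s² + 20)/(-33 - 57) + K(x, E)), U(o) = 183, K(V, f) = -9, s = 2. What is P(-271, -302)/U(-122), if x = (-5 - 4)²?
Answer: I*√2085/2745 ≈ 0.016635*I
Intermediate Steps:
x = 81 (x = (-9)² = 81)
P(E, R) = I*√2085/15 (P(E, R) = √((2² + 20)/(-33 - 57) - 9) = √((4 + 20)/(-90) - 9) = √(24*(-1/90) - 9) = √(-4/15 - 9) = √(-139/15) = I*√2085/15)
P(-271, -302)/U(-122) = (I*√2085/15)/183 = (I*√2085/15)*(1/183) = I*√2085/2745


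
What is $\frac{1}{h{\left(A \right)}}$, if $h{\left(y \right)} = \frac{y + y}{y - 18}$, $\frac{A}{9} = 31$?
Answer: $\frac{29}{62} \approx 0.46774$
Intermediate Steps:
$A = 279$ ($A = 9 \cdot 31 = 279$)
$h{\left(y \right)} = \frac{2 y}{-18 + y}$
$\frac{1}{h{\left(A \right)}} = \frac{1}{2 \cdot 279 \frac{1}{-18 + 279}} = \frac{1}{2 \cdot 279 \cdot \frac{1}{261}} = \frac{1}{\frac{62}{29}} = \frac{29}{62}$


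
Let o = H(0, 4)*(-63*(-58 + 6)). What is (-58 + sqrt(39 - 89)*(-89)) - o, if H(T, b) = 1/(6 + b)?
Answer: -1928/5 - 445*I*sqrt(2) ≈ -385.6 - 629.33*I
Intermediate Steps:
o = 1638/5 (o = (-63*(-58 + 6))/(6 + 4) = (-63*(-52))/10 = (1/10)*3276 = 1638/5 ≈ 327.60)
(-58 + sqrt(39 - 89)*(-89)) - o = (-58 + sqrt(39 - 89)*(-89)) - 1*1638/5 = (-58 + sqrt(-50)*(-89)) - 1638/5 = (-58 + (5*I*sqrt(2))*(-89)) - 1638/5 = (-58 - 445*I*sqrt(2)) - 1638/5 = -1928/5 - 445*I*sqrt(2)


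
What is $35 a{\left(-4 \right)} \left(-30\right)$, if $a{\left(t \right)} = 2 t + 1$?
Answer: $7350$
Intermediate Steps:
$a{\left(t \right)} = 1 + 2 t$
$35 a{\left(-4 \right)} \left(-30\right) = 35 \left(1 + 2 \left(-4\right)\right) \left(-30\right) = 35 \left(1 - 8\right) \left(-30\right) = 35 \left(-7\right) \left(-30\right) = \left(-245\right) \left(-30\right) = 7350$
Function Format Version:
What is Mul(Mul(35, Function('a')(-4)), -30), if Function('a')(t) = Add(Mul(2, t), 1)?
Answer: 7350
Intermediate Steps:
Function('a')(t) = Add(1, Mul(2, t))
Mul(Mul(35, Function('a')(-4)), -30) = Mul(Mul(35, Add(1, Mul(2, -4))), -30) = Mul(Mul(35, Add(1, -8)), -30) = Mul(Mul(35, -7), -30) = Mul(-245, -30) = 7350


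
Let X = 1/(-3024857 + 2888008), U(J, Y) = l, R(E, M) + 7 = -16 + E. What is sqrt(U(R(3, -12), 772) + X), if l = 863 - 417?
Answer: sqrt(8352531228397)/136849 ≈ 21.119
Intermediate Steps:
R(E, M) = -23 + E (R(E, M) = -7 + (-16 + E) = -23 + E)
l = 446
U(J, Y) = 446
X = -1/136849 (X = 1/(-136849) = -1/136849 ≈ -7.3073e-6)
sqrt(U(R(3, -12), 772) + X) = sqrt(446 - 1/136849) = sqrt(61034653/136849) = sqrt(8352531228397)/136849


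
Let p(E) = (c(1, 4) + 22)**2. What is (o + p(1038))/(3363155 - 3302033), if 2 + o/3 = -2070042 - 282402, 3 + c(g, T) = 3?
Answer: -3528427/30561 ≈ -115.46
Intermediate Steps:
c(g, T) = 0 (c(g, T) = -3 + 3 = 0)
o = -7057338 (o = -6 + 3*(-2070042 - 282402) = -6 + 3*(-2352444) = -6 - 7057332 = -7057338)
p(E) = 484 (p(E) = (0 + 22)**2 = 22**2 = 484)
(o + p(1038))/(3363155 - 3302033) = (-7057338 + 484)/(3363155 - 3302033) = -7056854/61122 = -7056854*1/61122 = -3528427/30561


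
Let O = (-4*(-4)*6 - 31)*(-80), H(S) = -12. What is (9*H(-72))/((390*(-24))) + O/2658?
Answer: -672013/345540 ≈ -1.9448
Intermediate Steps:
O = -5200 (O = (16*6 - 31)*(-80) = (96 - 31)*(-80) = 65*(-80) = -5200)
(9*H(-72))/((390*(-24))) + O/2658 = (9*(-12))/((390*(-24))) - 5200/2658 = -108/(-9360) - 5200*1/2658 = -108*(-1/9360) - 2600/1329 = 3/260 - 2600/1329 = -672013/345540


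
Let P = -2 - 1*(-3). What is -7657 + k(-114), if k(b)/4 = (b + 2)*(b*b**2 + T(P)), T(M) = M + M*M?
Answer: 663723159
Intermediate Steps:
P = 1 (P = -2 + 3 = 1)
T(M) = M + M**2
k(b) = 4*(2 + b)*(2 + b**3) (k(b) = 4*((b + 2)*(b*b**2 + 1*(1 + 1))) = 4*((2 + b)*(b**3 + 1*2)) = 4*((2 + b)*(b**3 + 2)) = 4*((2 + b)*(2 + b**3)) = 4*(2 + b)*(2 + b**3))
-7657 + k(-114) = -7657 + (16 + 4*(-114)**4 + 8*(-114) + 8*(-114)**3) = -7657 + (16 + 4*168896016 - 912 + 8*(-1481544)) = -7657 + (16 + 675584064 - 912 - 11852352) = -7657 + 663730816 = 663723159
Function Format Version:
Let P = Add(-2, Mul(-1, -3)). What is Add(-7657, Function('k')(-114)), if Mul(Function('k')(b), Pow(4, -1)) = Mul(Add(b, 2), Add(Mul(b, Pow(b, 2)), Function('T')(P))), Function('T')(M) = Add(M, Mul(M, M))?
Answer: 663723159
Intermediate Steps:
P = 1 (P = Add(-2, 3) = 1)
Function('T')(M) = Add(M, Pow(M, 2))
Function('k')(b) = Mul(4, Add(2, b), Add(2, Pow(b, 3))) (Function('k')(b) = Mul(4, Mul(Add(b, 2), Add(Mul(b, Pow(b, 2)), Mul(1, Add(1, 1))))) = Mul(4, Mul(Add(2, b), Add(Pow(b, 3), Mul(1, 2)))) = Mul(4, Mul(Add(2, b), Add(Pow(b, 3), 2))) = Mul(4, Mul(Add(2, b), Add(2, Pow(b, 3)))) = Mul(4, Add(2, b), Add(2, Pow(b, 3))))
Add(-7657, Function('k')(-114)) = Add(-7657, Add(16, Mul(4, Pow(-114, 4)), Mul(8, -114), Mul(8, Pow(-114, 3)))) = Add(-7657, Add(16, Mul(4, 168896016), -912, Mul(8, -1481544))) = Add(-7657, Add(16, 675584064, -912, -11852352)) = Add(-7657, 663730816) = 663723159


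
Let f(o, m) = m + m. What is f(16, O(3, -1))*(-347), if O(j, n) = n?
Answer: 694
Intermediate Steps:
f(o, m) = 2*m
f(16, O(3, -1))*(-347) = (2*(-1))*(-347) = -2*(-347) = 694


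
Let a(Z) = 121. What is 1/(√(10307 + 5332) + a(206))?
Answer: -121/998 + √15639/998 ≈ 0.0040641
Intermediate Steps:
1/(√(10307 + 5332) + a(206)) = 1/(√(10307 + 5332) + 121) = 1/(√15639 + 121) = 1/(121 + √15639)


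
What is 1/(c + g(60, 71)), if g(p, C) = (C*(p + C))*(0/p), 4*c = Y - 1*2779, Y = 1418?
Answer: -4/1361 ≈ -0.0029390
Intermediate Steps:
c = -1361/4 (c = (1418 - 1*2779)/4 = (1418 - 2779)/4 = (¼)*(-1361) = -1361/4 ≈ -340.25)
g(p, C) = 0 (g(p, C) = (C*(C + p))*0 = 0)
1/(c + g(60, 71)) = 1/(-1361/4 + 0) = 1/(-1361/4) = -4/1361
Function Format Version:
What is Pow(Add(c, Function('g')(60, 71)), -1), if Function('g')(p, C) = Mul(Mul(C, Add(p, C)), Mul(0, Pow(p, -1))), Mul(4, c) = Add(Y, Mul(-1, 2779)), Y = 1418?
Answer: Rational(-4, 1361) ≈ -0.0029390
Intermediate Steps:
c = Rational(-1361, 4) (c = Mul(Rational(1, 4), Add(1418, Mul(-1, 2779))) = Mul(Rational(1, 4), Add(1418, -2779)) = Mul(Rational(1, 4), -1361) = Rational(-1361, 4) ≈ -340.25)
Function('g')(p, C) = 0 (Function('g')(p, C) = Mul(Mul(C, Add(C, p)), 0) = 0)
Pow(Add(c, Function('g')(60, 71)), -1) = Pow(Add(Rational(-1361, 4), 0), -1) = Pow(Rational(-1361, 4), -1) = Rational(-4, 1361)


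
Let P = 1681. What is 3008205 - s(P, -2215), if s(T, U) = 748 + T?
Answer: 3005776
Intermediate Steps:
3008205 - s(P, -2215) = 3008205 - (748 + 1681) = 3008205 - 1*2429 = 3008205 - 2429 = 3005776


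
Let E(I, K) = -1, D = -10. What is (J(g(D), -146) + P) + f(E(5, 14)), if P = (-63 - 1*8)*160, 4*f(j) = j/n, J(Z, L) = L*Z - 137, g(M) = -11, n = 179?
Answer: -7081957/716 ≈ -9891.0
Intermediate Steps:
J(Z, L) = -137 + L*Z
f(j) = j/716 (f(j) = (j/179)/4 = j/716)
P = -11360 (P = (-63 - 8)*160 = -71*160 = -11360)
(J(g(D), -146) + P) + f(E(5, 14)) = ((-137 - 146*(-11)) - 11360) + (1/716)*(-1) = ((-137 + 1606) - 11360) - 1/716 = (1469 - 11360) - 1/716 = -9891 - 1/716 = -7081957/716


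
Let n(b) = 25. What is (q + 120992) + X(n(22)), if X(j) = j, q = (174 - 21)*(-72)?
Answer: 110001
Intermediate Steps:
q = -11016 (q = 153*(-72) = -11016)
(q + 120992) + X(n(22)) = (-11016 + 120992) + 25 = 109976 + 25 = 110001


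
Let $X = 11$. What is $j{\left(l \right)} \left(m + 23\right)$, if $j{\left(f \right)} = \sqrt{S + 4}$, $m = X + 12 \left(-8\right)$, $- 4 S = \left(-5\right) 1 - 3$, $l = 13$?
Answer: $- 62 \sqrt{6} \approx -151.87$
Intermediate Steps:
$S = 2$ ($S = - \frac{\left(-5\right) 1 - 3}{4} = - \frac{-5 - 3}{4} = \left(- \frac{1}{4}\right) \left(-8\right) = 2$)
$m = -85$ ($m = 11 + 12 \left(-8\right) = 11 - 96 = -85$)
$j{\left(f \right)} = \sqrt{6}$ ($j{\left(f \right)} = \sqrt{2 + 4} = \sqrt{6}$)
$j{\left(l \right)} \left(m + 23\right) = \sqrt{6} \left(-85 + 23\right) = \sqrt{6} \left(-62\right) = - 62 \sqrt{6}$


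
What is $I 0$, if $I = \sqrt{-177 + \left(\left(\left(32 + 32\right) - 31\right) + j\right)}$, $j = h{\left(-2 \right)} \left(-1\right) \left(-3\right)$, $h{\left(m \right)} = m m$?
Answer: $0$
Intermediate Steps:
$h{\left(m \right)} = m^{2}$
$j = 12$ ($j = \left(-2\right)^{2} \left(-1\right) \left(-3\right) = 4 \left(-1\right) \left(-3\right) = \left(-4\right) \left(-3\right) = 12$)
$I = 2 i \sqrt{33}$ ($I = \sqrt{-177 + \left(\left(\left(32 + 32\right) - 31\right) + 12\right)} = \sqrt{-177 + \left(\left(64 - 31\right) + 12\right)} = \sqrt{-177 + \left(33 + 12\right)} = \sqrt{-177 + 45} = \sqrt{-132} = 2 i \sqrt{33} \approx 11.489 i$)
$I 0 = 2 i \sqrt{33} \cdot 0 = 0$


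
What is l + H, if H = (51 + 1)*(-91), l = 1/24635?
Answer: -116572819/24635 ≈ -4732.0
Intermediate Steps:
l = 1/24635 ≈ 4.0593e-5
H = -4732 (H = 52*(-91) = -4732)
l + H = 1/24635 - 4732 = -116572819/24635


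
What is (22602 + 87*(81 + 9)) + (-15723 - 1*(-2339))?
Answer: 17048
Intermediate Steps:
(22602 + 87*(81 + 9)) + (-15723 - 1*(-2339)) = (22602 + 87*90) + (-15723 + 2339) = (22602 + 7830) - 13384 = 30432 - 13384 = 17048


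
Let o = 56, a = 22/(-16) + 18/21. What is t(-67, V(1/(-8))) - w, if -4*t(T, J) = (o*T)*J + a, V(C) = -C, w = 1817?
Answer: -380715/224 ≈ -1699.6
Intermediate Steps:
a = -29/56 (a = 22*(-1/16) + 18*(1/21) = -11/8 + 6/7 = -29/56 ≈ -0.51786)
t(T, J) = 29/224 - 14*J*T (t(T, J) = -((56*T)*J - 29/56)/4 = -(56*J*T - 29/56)/4 = -(-29/56 + 56*J*T)/4 = 29/224 - 14*J*T)
t(-67, V(1/(-8))) - w = (29/224 - 14*(-1/(-8))*(-67)) - 1*1817 = (29/224 - 14*(-1*(-1/8))*(-67)) - 1817 = (29/224 - 14*1/8*(-67)) - 1817 = (29/224 + 469/4) - 1817 = 26293/224 - 1817 = -380715/224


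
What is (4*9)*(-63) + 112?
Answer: -2156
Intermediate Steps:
(4*9)*(-63) + 112 = 36*(-63) + 112 = -2268 + 112 = -2156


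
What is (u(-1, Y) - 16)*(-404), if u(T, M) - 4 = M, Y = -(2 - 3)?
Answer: 4444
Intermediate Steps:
Y = 1 (Y = -1*(-1) = 1)
u(T, M) = 4 + M
(u(-1, Y) - 16)*(-404) = ((4 + 1) - 16)*(-404) = (5 - 16)*(-404) = -11*(-404) = 4444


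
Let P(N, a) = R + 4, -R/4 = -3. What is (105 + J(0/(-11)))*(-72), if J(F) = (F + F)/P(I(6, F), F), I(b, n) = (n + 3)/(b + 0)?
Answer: -7560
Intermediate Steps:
R = 12 (R = -4*(-3) = 12)
I(b, n) = (3 + n)/b
P(N, a) = 16 (P(N, a) = 12 + 4 = 16)
J(F) = F/8 (J(F) = (F + F)/16 = (2*F)*(1/16) = F/8)
(105 + J(0/(-11)))*(-72) = (105 + (0/(-11))/8)*(-72) = (105 + (0*(-1/11))/8)*(-72) = (105 + (1/8)*0)*(-72) = (105 + 0)*(-72) = 105*(-72) = -7560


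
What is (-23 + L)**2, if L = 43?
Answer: 400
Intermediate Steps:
(-23 + L)**2 = (-23 + 43)**2 = 20**2 = 400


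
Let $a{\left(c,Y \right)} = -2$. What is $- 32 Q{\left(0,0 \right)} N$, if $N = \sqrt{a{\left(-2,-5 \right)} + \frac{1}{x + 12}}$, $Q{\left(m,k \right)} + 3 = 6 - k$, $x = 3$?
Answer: $- \frac{32 i \sqrt{435}}{5} \approx - 133.48 i$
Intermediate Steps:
$Q{\left(m,k \right)} = 3 - k$ ($Q{\left(m,k \right)} = -3 - \left(-6 + k\right) = 3 - k$)
$N = \frac{i \sqrt{435}}{15}$ ($N = \sqrt{-2 + \frac{1}{3 + 12}} = \sqrt{-2 + \frac{1}{15}} = \sqrt{- \frac{29}{15}} = \frac{i \sqrt{435}}{15} \approx 1.3904 i$)
$- 32 Q{\left(0,0 \right)} N = - 32 \left(3 - 0\right) \frac{i \sqrt{435}}{15} = - 32 \left(3 + 0\right) \frac{i \sqrt{435}}{15} = \left(-32\right) 3 \frac{i \sqrt{435}}{15} = - 96 \frac{i \sqrt{435}}{15} = - \frac{32 i \sqrt{435}}{5}$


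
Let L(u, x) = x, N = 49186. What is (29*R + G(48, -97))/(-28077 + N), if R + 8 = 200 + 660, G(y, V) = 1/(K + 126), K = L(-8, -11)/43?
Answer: 12145109/10376033 ≈ 1.1705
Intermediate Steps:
K = -11/43 ≈ -0.25581
G(y, V) = 43/5407 (G(y, V) = 1/(-11/43 + 126) = 1/(5407/43) = 43/5407)
R = 852 (R = -8 + (200 + 660) = -8 + 860 = 852)
(29*R + G(48, -97))/(-28077 + N) = (29*852 + 43/5407)/(-28077 + 49186) = (24708 + 43/5407)/21109 = (133596199/5407)*(1/21109) = 12145109/10376033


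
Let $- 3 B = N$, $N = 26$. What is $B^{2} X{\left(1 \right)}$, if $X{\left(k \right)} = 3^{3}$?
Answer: $2028$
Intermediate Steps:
$X{\left(k \right)} = 27$
$B = - \frac{26}{3}$ ($B = \left(- \frac{1}{3}\right) 26 = - \frac{26}{3} \approx -8.6667$)
$B^{2} X{\left(1 \right)} = \left(- \frac{26}{3}\right)^{2} \cdot 27 = \frac{676}{9} \cdot 27 = 2028$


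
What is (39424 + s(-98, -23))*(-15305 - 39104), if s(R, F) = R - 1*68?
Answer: -2135988522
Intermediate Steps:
s(R, F) = -68 + R (s(R, F) = R - 68 = -68 + R)
(39424 + s(-98, -23))*(-15305 - 39104) = (39424 + (-68 - 98))*(-15305 - 39104) = (39424 - 166)*(-54409) = 39258*(-54409) = -2135988522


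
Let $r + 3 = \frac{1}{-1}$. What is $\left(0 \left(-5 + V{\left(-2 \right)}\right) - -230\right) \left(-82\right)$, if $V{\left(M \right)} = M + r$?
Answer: $-18860$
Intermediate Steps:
$r = -4$ ($r = -3 + \frac{1}{-1} = -3 - 1 = -4$)
$V{\left(M \right)} = -4 + M$ ($V{\left(M \right)} = M - 4 = -4 + M$)
$\left(0 \left(-5 + V{\left(-2 \right)}\right) - -230\right) \left(-82\right) = \left(0 \left(-5 - 6\right) - -230\right) \left(-82\right) = \left(0 \left(-5 - 6\right) + 230\right) \left(-82\right) = \left(0 \left(-11\right) + 230\right) \left(-82\right) = \left(0 + 230\right) \left(-82\right) = 230 \left(-82\right) = -18860$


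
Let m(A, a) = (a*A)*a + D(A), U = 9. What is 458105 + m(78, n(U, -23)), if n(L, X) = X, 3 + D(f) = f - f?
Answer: 499364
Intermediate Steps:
D(f) = -3 (D(f) = -3 + (f - f) = -3 + 0 = -3)
m(A, a) = -3 + A*a² (m(A, a) = (a*A)*a - 3 = (A*a)*a - 3 = A*a² - 3 = -3 + A*a²)
458105 + m(78, n(U, -23)) = 458105 + (-3 + 78*(-23)²) = 458105 + (-3 + 78*529) = 458105 + (-3 + 41262) = 458105 + 41259 = 499364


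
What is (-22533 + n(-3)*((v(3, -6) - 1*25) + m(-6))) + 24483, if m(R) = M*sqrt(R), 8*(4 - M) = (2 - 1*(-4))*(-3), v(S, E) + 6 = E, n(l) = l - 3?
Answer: 2172 - 75*I*sqrt(6)/2 ≈ 2172.0 - 91.856*I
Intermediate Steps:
n(l) = -3 + l
v(S, E) = -6 + E
M = 25/4 (M = 4 - (2 - 1*(-4))*(-3)/8 = 4 - (2 + 4)*(-3)/8 = 4 - 3*(-3)/4 = 4 - 1/8*(-18) = 4 + 9/4 = 25/4 ≈ 6.2500)
m(R) = 25*sqrt(R)/4
(-22533 + n(-3)*((v(3, -6) - 1*25) + m(-6))) + 24483 = (-22533 + (-3 - 3)*(((-6 - 6) - 1*25) + 25*sqrt(-6)/4)) + 24483 = (-22533 - 6*((-12 - 25) + 25*(I*sqrt(6))/4)) + 24483 = (-22533 - 6*(-37 + 25*I*sqrt(6)/4)) + 24483 = (-22533 + (222 - 75*I*sqrt(6)/2)) + 24483 = (-22311 - 75*I*sqrt(6)/2) + 24483 = 2172 - 75*I*sqrt(6)/2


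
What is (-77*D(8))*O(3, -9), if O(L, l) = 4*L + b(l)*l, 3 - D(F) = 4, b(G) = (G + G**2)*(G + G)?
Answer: 899052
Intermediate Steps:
b(G) = 2*G*(G + G**2) (b(G) = (G + G**2)*(2*G) = 2*G*(G + G**2))
D(F) = -1 (D(F) = 3 - 1*4 = 3 - 4 = -1)
O(L, l) = 4*L + 2*l**3*(1 + l) (O(L, l) = 4*L + (2*l**2*(1 + l))*l = 4*L + 2*l**3*(1 + l))
(-77*D(8))*O(3, -9) = (-77*(-1))*(4*3 + 2*(-9)**3*(1 - 9)) = 77*(12 + 2*(-729)*(-8)) = 77*(12 + 11664) = 77*11676 = 899052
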